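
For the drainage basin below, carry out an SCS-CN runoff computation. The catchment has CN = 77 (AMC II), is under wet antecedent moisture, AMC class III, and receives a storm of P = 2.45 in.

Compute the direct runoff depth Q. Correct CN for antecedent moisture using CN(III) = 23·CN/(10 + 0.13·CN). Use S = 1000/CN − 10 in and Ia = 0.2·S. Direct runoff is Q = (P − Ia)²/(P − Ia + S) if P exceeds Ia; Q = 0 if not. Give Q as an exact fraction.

Wet (AMC III): CN(III) = 23·77/(10 + 0.13·77) = 1771/(2001/100) = 7700/87 ≈ 88.506
S = 1000/(7700/87) − 10 = 100/77 in ≈ 1.299 in
Ia = 0.2S: 0.2·1.299 = 0.260 in (exactly 20/77)
P − Ia = 2.450 − 0.260 = 3373/1540 ≈ 2.190 in (> 0, runoff occurs)
Q: (3373/1540)² ÷ (5373/1540) = 11377129/8274420 in (≈ 1.375 in)

Q = 11377129/8274420 in ≈ 1.375 in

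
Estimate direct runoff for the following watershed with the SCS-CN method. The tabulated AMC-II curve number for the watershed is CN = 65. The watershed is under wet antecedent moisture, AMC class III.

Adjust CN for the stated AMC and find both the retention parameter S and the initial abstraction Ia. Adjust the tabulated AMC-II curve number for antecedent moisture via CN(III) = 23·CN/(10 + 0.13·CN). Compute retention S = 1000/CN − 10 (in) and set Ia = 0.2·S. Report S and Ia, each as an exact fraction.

S = 700/299 in ≈ 2.341 in; Ia = 140/299 in ≈ 0.468 in

Adjust CN=65 to AMC III: 23·65/(10 + 0.13·65) → 1495 ÷ (369/20) = 29900/369 ≈ 81.030
Retention S: 1000/CN − 10 with CN=81.030 → S = 700/299 ≈ 2.341 in
Ia = 0.2·(700/299) = 140/299 in ≈ 0.468 in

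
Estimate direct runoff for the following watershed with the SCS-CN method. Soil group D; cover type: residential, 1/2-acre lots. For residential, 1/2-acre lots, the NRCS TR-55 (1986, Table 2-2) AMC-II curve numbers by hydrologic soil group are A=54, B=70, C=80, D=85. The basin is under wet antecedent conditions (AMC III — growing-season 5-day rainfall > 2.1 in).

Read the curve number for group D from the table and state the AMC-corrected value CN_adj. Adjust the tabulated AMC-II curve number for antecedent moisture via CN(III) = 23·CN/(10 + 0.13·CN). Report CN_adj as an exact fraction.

CN_adj = 39100/421 ≈ 92.874

NRCS table: residential, 1/2-acre lots, soil group D → CN(II) = 85
Wet (AMC III): CN(III) = 23·85/(10 + 0.13·85) = 1955/(421/20) = 39100/421 ≈ 92.874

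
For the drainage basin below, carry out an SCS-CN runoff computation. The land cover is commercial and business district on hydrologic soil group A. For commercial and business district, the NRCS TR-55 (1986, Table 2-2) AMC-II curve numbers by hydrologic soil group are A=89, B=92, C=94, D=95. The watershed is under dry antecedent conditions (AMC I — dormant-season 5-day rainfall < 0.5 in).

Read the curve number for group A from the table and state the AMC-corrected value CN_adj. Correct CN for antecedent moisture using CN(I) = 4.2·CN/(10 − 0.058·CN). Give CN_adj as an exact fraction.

NRCS table: commercial and business district, soil group A → CN(II) = 89
Dry (AMC I): CN(I) = 4.2·89/(10 − 0.058·89) = (1869/5)/(2419/500) = 186900/2419 ≈ 77.263

CN_adj = 186900/2419 ≈ 77.263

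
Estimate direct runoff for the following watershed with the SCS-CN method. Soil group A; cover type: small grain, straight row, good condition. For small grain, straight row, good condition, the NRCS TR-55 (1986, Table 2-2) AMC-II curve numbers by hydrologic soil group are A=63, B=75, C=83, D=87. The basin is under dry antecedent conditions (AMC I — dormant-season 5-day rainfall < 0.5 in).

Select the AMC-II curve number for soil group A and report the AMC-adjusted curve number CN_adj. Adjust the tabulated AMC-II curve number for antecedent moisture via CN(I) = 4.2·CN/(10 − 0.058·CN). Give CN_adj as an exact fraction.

CN_adj = 132300/3173 ≈ 41.696

NRCS table: small grain, straight row, good condition, soil group A → CN(II) = 63
Dry (AMC I): CN(I) = 4.2·63/(10 − 0.058·63) = (1323/5)/(3173/500) = 132300/3173 ≈ 41.696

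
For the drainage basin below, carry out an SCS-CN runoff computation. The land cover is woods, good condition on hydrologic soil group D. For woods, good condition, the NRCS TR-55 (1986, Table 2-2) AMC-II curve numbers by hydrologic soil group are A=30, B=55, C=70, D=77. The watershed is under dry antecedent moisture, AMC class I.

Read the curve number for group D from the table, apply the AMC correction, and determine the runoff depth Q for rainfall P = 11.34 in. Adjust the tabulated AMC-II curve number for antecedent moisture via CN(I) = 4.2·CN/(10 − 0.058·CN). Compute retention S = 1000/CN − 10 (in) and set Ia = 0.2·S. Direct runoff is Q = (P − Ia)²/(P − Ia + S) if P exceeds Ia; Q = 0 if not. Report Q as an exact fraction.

Q = 642945781921/111317433150 in ≈ 5.776 in

NRCS table: woods, good condition, soil group D → CN(II) = 77
CN(I) from CN(II)=77: (4.2·77)/(10 − 0.058·77) = 161700/2767 ≈ 58.439
S = 1000/(161700/2767) − 10 = 11500/1617 in ≈ 7.112 in
Ia = 0.2S: 0.2·7.112 = 1.422 in (exactly 2300/1617)
Excess rainfall: 11.340 − 1.422 = 9.918 in; P > Ia so Q > 0
Runoff Q = (P−Ia)²/(P−Ia+S) = (9.918)²/(9.918+7.112) = 642945781921/111317433150 ≈ 5.776 in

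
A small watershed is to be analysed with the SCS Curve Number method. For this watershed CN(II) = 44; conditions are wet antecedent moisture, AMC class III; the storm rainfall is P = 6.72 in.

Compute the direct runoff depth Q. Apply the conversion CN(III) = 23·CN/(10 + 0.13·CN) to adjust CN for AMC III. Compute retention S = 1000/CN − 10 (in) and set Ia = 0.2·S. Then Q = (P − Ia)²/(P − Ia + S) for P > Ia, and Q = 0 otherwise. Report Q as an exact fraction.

Adjust CN=44 to AMC III: 23·44/(10 + 0.13·44) → 1012 ÷ (393/25) = 25300/393 ≈ 64.377
Retention S: 1000/CN − 10 with CN=64.377 → S = 1400/253 ≈ 5.534 in
Ia = 0.2S: 0.2·5.534 = 1.107 in (exactly 280/253)
Since P=6.720 > Ia=1.107: effective rainfall P−Ia = 35504/6325 in
Q = (35504/6325)²/((35504/6325) + 1400/253) = (1260534016/40005625)/(70504/6325) = 22509536/7963175 in ≈ 2.827 in

Q = 22509536/7963175 in ≈ 2.827 in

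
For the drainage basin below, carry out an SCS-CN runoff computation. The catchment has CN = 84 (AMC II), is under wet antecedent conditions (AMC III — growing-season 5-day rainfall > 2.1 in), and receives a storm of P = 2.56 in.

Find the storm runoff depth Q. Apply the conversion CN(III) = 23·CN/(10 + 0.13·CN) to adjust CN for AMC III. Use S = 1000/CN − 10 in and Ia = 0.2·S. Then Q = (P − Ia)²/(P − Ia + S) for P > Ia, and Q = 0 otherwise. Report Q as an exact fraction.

Q = 3265249/1835400 in ≈ 1.779 in

Adjust CN=84 to AMC III: 23·84/(10 + 0.13·84) → 1932 ÷ (523/25) = 48300/523 ≈ 92.352
Max retention: S = 1000/(48300/523) − 10 = 400/483 in (≈ 0.828 in)
Ia = 0.2S: 0.2·0.828 = 0.166 in (exactly 80/483)
P − Ia = 2.560 − 0.166 = 28912/12075 ≈ 2.394 in (> 0, runoff occurs)
Q: (28912/12075)² ÷ (38912/12075) = 3265249/1835400 in (≈ 1.779 in)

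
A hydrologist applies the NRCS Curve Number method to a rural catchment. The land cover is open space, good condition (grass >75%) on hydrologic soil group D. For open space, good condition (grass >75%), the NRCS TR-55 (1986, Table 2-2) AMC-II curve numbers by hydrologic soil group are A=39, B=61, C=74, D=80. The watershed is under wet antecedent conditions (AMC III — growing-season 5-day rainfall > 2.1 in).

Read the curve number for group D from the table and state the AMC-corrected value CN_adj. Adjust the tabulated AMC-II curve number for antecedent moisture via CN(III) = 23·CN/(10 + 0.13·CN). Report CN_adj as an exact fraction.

NRCS table: open space, good condition (grass >75%), soil group D → CN(II) = 80
CN(III) from CN(II)=80: (23·80)/(10 + 0.13·80) = 4600/51 ≈ 90.196

CN_adj = 4600/51 ≈ 90.196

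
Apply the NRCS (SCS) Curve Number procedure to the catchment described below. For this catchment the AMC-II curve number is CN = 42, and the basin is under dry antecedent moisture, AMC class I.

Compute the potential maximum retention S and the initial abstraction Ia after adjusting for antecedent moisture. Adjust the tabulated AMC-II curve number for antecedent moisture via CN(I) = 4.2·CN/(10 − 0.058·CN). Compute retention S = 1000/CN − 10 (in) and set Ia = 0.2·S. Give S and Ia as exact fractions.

CN(I) from CN(II)=42: (4.2·42)/(10 − 0.058·42) = 44100/1891 ≈ 23.321
S = 1000/(44100/1891) − 10 = 14500/441 in ≈ 32.880 in
Initial abstraction Ia = S/5 = (14500/441)/5 = 2900/441 ≈ 6.576 in

S = 14500/441 in ≈ 32.880 in; Ia = 2900/441 in ≈ 6.576 in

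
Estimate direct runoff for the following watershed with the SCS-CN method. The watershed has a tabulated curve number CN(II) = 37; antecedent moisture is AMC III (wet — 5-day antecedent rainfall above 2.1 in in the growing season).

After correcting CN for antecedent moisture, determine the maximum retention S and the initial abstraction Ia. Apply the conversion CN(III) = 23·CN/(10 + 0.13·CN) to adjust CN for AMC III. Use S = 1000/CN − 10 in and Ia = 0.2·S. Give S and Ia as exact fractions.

S = 6300/851 in ≈ 7.403 in; Ia = 1260/851 in ≈ 1.481 in

Wet (AMC III): CN(III) = 23·37/(10 + 0.13·37) = 851/(1481/100) = 85100/1481 ≈ 57.461
Max retention: S = 1000/(85100/1481) − 10 = 6300/851 in (≈ 7.403 in)
Ia = 0.2S: 0.2·7.403 = 1.481 in (exactly 1260/851)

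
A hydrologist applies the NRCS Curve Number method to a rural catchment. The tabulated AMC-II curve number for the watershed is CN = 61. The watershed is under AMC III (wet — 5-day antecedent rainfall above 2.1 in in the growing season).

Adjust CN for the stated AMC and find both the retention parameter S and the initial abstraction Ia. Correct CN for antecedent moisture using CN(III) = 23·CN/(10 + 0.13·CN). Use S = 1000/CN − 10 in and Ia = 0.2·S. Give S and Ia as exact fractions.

S = 3900/1403 in ≈ 2.780 in; Ia = 780/1403 in ≈ 0.556 in

CN(III) from CN(II)=61: (23·61)/(10 + 0.13·61) = 140300/1793 ≈ 78.249
Max retention: S = 1000/(140300/1793) − 10 = 3900/1403 in (≈ 2.780 in)
Ia = 0.2S: 0.2·2.780 = 0.556 in (exactly 780/1403)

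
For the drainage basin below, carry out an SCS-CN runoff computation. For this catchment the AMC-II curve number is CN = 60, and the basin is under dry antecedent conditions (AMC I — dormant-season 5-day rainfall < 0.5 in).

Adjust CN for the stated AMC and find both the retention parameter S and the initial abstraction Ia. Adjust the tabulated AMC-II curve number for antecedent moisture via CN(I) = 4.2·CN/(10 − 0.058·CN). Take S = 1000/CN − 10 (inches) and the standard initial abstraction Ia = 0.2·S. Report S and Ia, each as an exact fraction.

S = 1000/63 in ≈ 15.873 in; Ia = 200/63 in ≈ 3.175 in

CN(I) from CN(II)=60: (4.2·60)/(10 − 0.058·60) = 6300/163 ≈ 38.650
Max retention: S = 1000/(6300/163) − 10 = 1000/63 in (≈ 15.873 in)
Ia = 0.2·(1000/63) = 200/63 in ≈ 3.175 in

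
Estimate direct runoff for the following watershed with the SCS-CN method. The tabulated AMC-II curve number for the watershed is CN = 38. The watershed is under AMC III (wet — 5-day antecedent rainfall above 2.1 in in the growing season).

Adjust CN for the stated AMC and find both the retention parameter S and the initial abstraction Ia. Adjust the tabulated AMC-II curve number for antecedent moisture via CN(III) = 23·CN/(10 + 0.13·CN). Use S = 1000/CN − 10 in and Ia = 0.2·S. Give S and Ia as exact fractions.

S = 3100/437 in ≈ 7.094 in; Ia = 620/437 in ≈ 1.419 in

Adjust CN=38 to AMC III: 23·38/(10 + 0.13·38) → 874 ÷ (747/50) = 43700/747 ≈ 58.501
Retention S: 1000/CN − 10 with CN=58.501 → S = 3100/437 ≈ 7.094 in
Ia = 0.2·(3100/437) = 620/437 in ≈ 1.419 in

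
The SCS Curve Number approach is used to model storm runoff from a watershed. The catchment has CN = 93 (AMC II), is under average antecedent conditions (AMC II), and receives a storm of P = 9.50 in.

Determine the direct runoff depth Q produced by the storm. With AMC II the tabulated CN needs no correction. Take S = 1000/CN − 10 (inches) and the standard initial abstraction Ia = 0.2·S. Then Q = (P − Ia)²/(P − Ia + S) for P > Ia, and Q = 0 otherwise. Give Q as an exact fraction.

Average conditions: CN = 93 (no AMC adjustment).
Max retention: S = 1000/93 − 10 = 70/93 in (≈ 0.753 in)
Ia = 0.2S: 0.2·0.753 = 0.151 in (exactly 14/93)
Excess rainfall: 9.500 − 0.151 = 9.349 in; P > Ia so Q > 0
Runoff Q = (P−Ia)²/(P−Ia+S) = (9.349)²/(9.349+0.753) = 3024121/349494 ≈ 8.653 in

Q = 3024121/349494 in ≈ 8.653 in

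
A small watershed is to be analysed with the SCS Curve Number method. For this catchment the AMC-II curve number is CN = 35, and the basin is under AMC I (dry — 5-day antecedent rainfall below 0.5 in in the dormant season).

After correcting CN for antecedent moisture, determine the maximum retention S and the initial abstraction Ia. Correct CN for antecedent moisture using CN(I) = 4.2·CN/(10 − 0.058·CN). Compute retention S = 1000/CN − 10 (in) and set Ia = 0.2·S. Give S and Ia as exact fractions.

S = 6500/147 in ≈ 44.218 in; Ia = 1300/147 in ≈ 8.844 in

Adjust CN=35 to AMC I: 4.2·35/(10 − 0.058·35) → 147 ÷ (797/100) = 14700/797 ≈ 18.444
Retention S: 1000/CN − 10 with CN=18.444 → S = 6500/147 ≈ 44.218 in
Ia = 0.2·(6500/147) = 1300/147 in ≈ 8.844 in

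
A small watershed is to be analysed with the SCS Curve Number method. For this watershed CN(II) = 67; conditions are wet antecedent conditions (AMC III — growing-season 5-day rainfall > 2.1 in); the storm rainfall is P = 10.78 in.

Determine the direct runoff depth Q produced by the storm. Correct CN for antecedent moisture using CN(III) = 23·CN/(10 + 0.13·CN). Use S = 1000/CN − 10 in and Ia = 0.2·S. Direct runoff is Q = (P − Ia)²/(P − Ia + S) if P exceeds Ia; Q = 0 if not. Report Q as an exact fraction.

Q = 57833105891/6742568450 in ≈ 8.577 in

CN(III) from CN(II)=67: (23·67)/(10 + 0.13·67) = 154100/1871 ≈ 82.362
Max retention: S = 1000/(154100/1871) − 10 = 3300/1541 in (≈ 2.141 in)
Ia = 0.2S: 0.2·2.141 = 0.428 in (exactly 660/1541)
Excess rainfall: 10.780 − 0.428 = 10.352 in; P > Ia so Q > 0
Runoff Q = (P−Ia)²/(P−Ia+S) = (10.352)²/(10.352+2.141) = 57833105891/6742568450 ≈ 8.577 in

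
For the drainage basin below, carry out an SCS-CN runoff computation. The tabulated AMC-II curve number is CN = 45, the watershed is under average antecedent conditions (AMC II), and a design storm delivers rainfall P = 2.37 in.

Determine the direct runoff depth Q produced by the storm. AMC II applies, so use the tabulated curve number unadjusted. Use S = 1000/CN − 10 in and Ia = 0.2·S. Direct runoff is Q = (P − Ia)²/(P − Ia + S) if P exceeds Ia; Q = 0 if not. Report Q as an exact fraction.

Average conditions: CN = 45 (no AMC adjustment).
S = 1000/45 − 10 = 110/9 in ≈ 12.222 in
Ia = 0.2·(110/9) = 22/9 in ≈ 2.444 in
P = 2.370 ≤ Ia = 2.444 in: entire storm abstracted, Q = 0.

Q = 0 in ≈ 0.000 in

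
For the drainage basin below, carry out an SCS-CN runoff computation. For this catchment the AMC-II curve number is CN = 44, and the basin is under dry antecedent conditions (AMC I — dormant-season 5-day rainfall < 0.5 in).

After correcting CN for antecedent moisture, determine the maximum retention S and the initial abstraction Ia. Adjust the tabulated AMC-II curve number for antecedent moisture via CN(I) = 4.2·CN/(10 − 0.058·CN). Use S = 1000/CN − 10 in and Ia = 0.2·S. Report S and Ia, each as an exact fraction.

CN(I) from CN(II)=44: (4.2·44)/(10 − 0.058·44) = 3300/133 ≈ 24.812
Retention S: 1000/CN − 10 with CN=24.812 → S = 1000/33 ≈ 30.303 in
Initial abstraction Ia = S/5 = (1000/33)/5 = 200/33 ≈ 6.061 in

S = 1000/33 in ≈ 30.303 in; Ia = 200/33 in ≈ 6.061 in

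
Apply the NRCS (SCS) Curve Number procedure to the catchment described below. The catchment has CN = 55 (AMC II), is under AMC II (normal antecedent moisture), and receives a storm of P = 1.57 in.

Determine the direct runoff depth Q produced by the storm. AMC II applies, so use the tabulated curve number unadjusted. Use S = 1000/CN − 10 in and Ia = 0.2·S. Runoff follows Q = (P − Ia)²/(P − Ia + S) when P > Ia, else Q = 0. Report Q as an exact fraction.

CN(II) = 55; AMC II needs no correction.
S = 1000/55 − 10 = 90/11 in ≈ 8.182 in
Ia = 0.2S: 0.2·8.182 = 1.636 in (exactly 18/11)
P = 1.570 ≤ Ia = 1.636 in: entire storm abstracted, Q = 0.

Q = 0 in ≈ 0.000 in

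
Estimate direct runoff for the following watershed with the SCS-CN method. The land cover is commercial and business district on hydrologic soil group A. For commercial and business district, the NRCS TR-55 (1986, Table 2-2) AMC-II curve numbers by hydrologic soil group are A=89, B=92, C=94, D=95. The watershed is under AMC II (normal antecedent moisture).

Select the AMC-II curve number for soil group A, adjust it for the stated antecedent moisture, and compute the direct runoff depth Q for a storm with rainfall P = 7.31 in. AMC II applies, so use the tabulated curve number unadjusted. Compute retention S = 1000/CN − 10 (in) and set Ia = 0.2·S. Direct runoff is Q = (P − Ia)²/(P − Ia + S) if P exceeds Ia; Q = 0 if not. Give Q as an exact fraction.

Q = 3951253881/657345100 in ≈ 6.011 in

NRCS table: commercial and business district, soil group A → CN(II) = 89
CN(II) = 89; AMC II needs no correction.
Max retention: S = 1000/89 − 10 = 110/89 in (≈ 1.236 in)
Ia = 0.2·(110/89) = 22/89 in ≈ 0.247 in
P − Ia = 7.310 − 0.247 = 62859/8900 ≈ 7.063 in (> 0, runoff occurs)
Runoff Q = (P−Ia)²/(P−Ia+S) = (7.063)²/(7.063+1.236) = 3951253881/657345100 ≈ 6.011 in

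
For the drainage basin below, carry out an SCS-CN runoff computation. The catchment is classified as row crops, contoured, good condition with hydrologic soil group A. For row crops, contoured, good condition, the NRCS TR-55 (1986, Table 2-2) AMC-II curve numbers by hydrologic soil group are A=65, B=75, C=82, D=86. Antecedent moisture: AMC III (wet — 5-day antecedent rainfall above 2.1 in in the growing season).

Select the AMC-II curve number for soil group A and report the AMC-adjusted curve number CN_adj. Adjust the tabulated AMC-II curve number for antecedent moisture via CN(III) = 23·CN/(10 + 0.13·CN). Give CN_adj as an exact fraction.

CN_adj = 29900/369 ≈ 81.030

NRCS table: row crops, contoured, good condition, soil group A → CN(II) = 65
Wet (AMC III): CN(III) = 23·65/(10 + 0.13·65) = 1495/(369/20) = 29900/369 ≈ 81.030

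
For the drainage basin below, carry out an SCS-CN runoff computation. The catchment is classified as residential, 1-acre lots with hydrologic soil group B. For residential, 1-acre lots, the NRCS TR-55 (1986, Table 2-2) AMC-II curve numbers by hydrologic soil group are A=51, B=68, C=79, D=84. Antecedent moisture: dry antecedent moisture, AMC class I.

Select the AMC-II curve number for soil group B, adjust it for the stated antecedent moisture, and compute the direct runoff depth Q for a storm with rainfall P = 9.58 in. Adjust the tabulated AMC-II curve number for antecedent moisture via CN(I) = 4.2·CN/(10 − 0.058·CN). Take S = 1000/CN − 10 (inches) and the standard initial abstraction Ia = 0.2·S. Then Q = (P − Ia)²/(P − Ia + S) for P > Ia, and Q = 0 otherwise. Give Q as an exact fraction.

NRCS table: residential, 1-acre lots, soil group B → CN(II) = 68
Dry (AMC I): CN(I) = 4.2·68/(10 − 0.058·68) = (1428/5)/(757/125) = 35700/757 ≈ 47.160
Retention S: 1000/CN − 10 with CN=47.160 → S = 4000/357 ≈ 11.204 in
Initial abstraction Ia = S/5 = (4000/357)/5 = 800/357 ≈ 2.241 in
P − Ia = 9.580 − 2.241 = 131003/17850 ≈ 7.339 in (> 0, runoff occurs)
Runoff Q = (P−Ia)²/(P−Ia+S) = (7.339)²/(7.339+11.204) = 17161786009/5908403550 ≈ 2.905 in

Q = 17161786009/5908403550 in ≈ 2.905 in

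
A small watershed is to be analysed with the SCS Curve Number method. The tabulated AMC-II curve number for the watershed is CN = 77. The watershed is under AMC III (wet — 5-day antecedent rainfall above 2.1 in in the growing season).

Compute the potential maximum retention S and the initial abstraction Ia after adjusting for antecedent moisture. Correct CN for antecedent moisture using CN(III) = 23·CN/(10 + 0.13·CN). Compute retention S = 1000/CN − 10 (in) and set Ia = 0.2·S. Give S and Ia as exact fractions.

S = 100/77 in ≈ 1.299 in; Ia = 20/77 in ≈ 0.260 in

CN(III) from CN(II)=77: (23·77)/(10 + 0.13·77) = 7700/87 ≈ 88.506
Max retention: S = 1000/(7700/87) − 10 = 100/77 in (≈ 1.299 in)
Initial abstraction Ia = S/5 = (100/77)/5 = 20/77 ≈ 0.260 in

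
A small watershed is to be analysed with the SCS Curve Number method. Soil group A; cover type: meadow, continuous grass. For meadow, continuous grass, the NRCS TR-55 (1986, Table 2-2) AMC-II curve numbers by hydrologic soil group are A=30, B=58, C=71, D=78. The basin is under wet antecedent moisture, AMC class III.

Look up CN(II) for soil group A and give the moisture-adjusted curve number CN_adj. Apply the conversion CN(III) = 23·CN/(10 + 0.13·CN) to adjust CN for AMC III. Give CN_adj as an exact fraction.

CN_adj = 6900/139 ≈ 49.640

NRCS table: meadow, continuous grass, soil group A → CN(II) = 30
CN(III) from CN(II)=30: (23·30)/(10 + 0.13·30) = 6900/139 ≈ 49.640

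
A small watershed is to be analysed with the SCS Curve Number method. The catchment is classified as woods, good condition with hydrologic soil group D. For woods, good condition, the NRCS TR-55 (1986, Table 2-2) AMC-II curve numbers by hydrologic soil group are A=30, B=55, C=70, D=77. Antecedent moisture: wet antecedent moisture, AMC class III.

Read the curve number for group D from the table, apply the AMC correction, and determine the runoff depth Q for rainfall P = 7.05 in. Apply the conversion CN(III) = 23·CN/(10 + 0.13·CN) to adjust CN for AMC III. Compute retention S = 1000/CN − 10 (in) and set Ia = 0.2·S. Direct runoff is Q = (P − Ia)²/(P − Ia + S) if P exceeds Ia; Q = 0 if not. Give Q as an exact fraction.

NRCS table: woods, good condition, soil group D → CN(II) = 77
Wet (AMC III): CN(III) = 23·77/(10 + 0.13·77) = 1771/(2001/100) = 7700/87 ≈ 88.506
Retention S: 1000/CN − 10 with CN=88.506 → S = 100/77 ≈ 1.299 in
Ia = 0.2·(100/77) = 20/77 in ≈ 0.260 in
P − Ia = 7.050 − 0.260 = 10457/1540 ≈ 6.790 in (> 0, runoff occurs)
Runoff Q = (P−Ia)²/(P−Ia+S) = (6.790)²/(6.790+1.299) = 109348849/19183780 ≈ 5.700 in

Q = 109348849/19183780 in ≈ 5.700 in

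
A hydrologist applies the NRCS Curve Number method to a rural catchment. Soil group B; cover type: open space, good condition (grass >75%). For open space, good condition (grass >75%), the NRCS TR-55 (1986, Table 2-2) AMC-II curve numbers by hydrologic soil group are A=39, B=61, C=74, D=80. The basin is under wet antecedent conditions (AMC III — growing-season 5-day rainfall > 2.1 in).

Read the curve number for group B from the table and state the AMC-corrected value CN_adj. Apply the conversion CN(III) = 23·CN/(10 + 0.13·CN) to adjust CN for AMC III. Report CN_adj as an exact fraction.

CN_adj = 140300/1793 ≈ 78.249

NRCS table: open space, good condition (grass >75%), soil group B → CN(II) = 61
Wet (AMC III): CN(III) = 23·61/(10 + 0.13·61) = 1403/(1793/100) = 140300/1793 ≈ 78.249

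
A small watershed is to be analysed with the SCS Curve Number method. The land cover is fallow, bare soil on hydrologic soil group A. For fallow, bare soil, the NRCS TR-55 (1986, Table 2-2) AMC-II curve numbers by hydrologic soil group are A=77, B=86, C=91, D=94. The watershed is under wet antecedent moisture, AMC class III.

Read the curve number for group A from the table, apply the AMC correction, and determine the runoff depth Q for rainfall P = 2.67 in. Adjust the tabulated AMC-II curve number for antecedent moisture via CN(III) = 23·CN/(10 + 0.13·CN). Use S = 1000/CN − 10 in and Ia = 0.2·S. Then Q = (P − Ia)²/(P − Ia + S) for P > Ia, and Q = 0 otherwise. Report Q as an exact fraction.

NRCS table: fallow, bare soil, soil group A → CN(II) = 77
Wet (AMC III): CN(III) = 23·77/(10 + 0.13·77) = 1771/(2001/100) = 7700/87 ≈ 88.506
Retention S: 1000/CN − 10 with CN=88.506 → S = 100/77 ≈ 1.299 in
Ia = 0.2S: 0.2·1.299 = 0.260 in (exactly 20/77)
Excess rainfall: 2.670 − 0.260 = 2.410 in; P > Ia so Q > 0
Runoff Q = (P−Ia)²/(P−Ia+S) = (2.410)²/(2.410+1.299) = 344436481/219904300 ≈ 1.566 in

Q = 344436481/219904300 in ≈ 1.566 in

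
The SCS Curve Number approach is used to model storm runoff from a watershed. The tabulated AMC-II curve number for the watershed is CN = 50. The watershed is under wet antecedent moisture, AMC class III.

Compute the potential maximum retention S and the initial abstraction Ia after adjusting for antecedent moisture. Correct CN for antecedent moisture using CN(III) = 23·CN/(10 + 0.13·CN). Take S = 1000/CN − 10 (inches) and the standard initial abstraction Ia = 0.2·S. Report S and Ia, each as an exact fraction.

S = 100/23 in ≈ 4.348 in; Ia = 20/23 in ≈ 0.870 in

Wet (AMC III): CN(III) = 23·50/(10 + 0.13·50) = 1150/(33/2) = 2300/33 ≈ 69.697
Max retention: S = 1000/(2300/33) − 10 = 100/23 in (≈ 4.348 in)
Initial abstraction Ia = S/5 = (100/23)/5 = 20/23 ≈ 0.870 in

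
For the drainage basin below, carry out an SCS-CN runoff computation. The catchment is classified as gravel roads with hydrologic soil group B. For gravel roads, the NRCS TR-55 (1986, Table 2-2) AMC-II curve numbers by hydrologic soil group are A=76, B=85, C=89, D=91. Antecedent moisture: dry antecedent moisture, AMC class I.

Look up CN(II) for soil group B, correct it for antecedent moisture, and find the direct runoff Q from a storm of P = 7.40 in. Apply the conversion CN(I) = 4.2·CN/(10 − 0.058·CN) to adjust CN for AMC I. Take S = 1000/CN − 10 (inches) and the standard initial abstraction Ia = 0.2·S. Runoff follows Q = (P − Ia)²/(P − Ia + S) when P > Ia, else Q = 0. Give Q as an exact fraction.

Q = 15233409/3809785 in ≈ 3.998 in

NRCS table: gravel roads, soil group B → CN(II) = 85
Dry (AMC I): CN(I) = 4.2·85/(10 − 0.058·85) = 357/(507/100) = 11900/169 ≈ 70.414
S = 1000/(11900/169) − 10 = 500/119 in ≈ 4.202 in
Ia = 0.2·(500/119) = 100/119 in ≈ 0.840 in
Since P=7.400 > Ia=0.840: effective rainfall P−Ia = 3903/595 in
Q = (3903/595)²/((3903/595) + 500/119) = (15233409/354025)/(6403/595) = 15233409/3809785 in ≈ 3.998 in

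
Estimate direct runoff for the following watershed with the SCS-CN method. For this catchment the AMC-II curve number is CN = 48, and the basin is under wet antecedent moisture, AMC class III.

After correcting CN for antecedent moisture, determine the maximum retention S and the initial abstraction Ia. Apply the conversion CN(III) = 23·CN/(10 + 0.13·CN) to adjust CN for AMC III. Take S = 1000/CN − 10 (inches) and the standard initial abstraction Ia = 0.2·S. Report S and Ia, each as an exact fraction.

Adjust CN=48 to AMC III: 23·48/(10 + 0.13·48) → 1104 ÷ (406/25) = 13800/203 ≈ 67.980
Retention S: 1000/CN − 10 with CN=67.980 → S = 325/69 ≈ 4.710 in
Initial abstraction Ia = S/5 = (325/69)/5 = 65/69 ≈ 0.942 in

S = 325/69 in ≈ 4.710 in; Ia = 65/69 in ≈ 0.942 in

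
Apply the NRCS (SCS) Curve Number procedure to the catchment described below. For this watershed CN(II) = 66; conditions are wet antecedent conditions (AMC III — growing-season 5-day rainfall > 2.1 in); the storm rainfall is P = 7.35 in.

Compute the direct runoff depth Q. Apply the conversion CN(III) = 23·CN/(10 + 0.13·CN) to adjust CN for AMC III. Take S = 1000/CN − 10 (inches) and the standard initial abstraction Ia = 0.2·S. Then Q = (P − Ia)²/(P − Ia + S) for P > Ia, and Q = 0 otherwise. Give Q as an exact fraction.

Adjust CN=66 to AMC III: 23·66/(10 + 0.13·66) → 1518 ÷ (929/50) = 75900/929 ≈ 81.701
Max retention: S = 1000/(75900/929) − 10 = 1700/759 in (≈ 2.240 in)
Ia = 0.2S: 0.2·2.240 = 0.448 in (exactly 340/759)
Excess rainfall: 7.350 − 0.448 = 6.902 in; P > Ia so Q > 0
Runoff Q = (P−Ia)²/(P−Ia+S) = (6.902)²/(6.902+2.240) = 10977381529/2106574140 ≈ 5.211 in

Q = 10977381529/2106574140 in ≈ 5.211 in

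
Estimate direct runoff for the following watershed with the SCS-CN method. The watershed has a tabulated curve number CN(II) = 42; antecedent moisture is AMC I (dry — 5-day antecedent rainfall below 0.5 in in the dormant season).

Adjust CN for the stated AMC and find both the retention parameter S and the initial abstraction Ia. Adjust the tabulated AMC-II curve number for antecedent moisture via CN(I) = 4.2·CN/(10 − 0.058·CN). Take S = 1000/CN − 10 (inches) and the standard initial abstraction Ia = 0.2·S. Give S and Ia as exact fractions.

Adjust CN=42 to AMC I: 4.2·42/(10 − 0.058·42) → (882/5) ÷ (1891/250) = 44100/1891 ≈ 23.321
Retention S: 1000/CN − 10 with CN=23.321 → S = 14500/441 ≈ 32.880 in
Initial abstraction Ia = S/5 = (14500/441)/5 = 2900/441 ≈ 6.576 in

S = 14500/441 in ≈ 32.880 in; Ia = 2900/441 in ≈ 6.576 in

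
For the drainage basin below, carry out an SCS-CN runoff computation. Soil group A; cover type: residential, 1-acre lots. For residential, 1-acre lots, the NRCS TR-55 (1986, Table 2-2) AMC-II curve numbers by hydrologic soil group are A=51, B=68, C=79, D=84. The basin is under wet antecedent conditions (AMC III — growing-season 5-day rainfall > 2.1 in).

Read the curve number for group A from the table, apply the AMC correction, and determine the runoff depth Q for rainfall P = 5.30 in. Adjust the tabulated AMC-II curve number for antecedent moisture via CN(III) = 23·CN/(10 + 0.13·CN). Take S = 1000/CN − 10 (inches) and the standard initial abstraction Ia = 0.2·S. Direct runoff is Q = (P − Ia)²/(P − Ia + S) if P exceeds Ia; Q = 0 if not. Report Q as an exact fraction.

NRCS table: residential, 1-acre lots, soil group A → CN(II) = 51
Adjust CN=51 to AMC III: 23·51/(10 + 0.13·51) → 1173 ÷ (1663/100) = 117300/1663 ≈ 70.535
S = 1000/(117300/1663) − 10 = 4900/1173 in ≈ 4.177 in
Initial abstraction Ia = S/5 = (4900/1173)/5 = 980/1173 ≈ 0.835 in
Since P=5.300 > Ia=0.835: effective rainfall P−Ia = 52369/11730 in
Q = (52369/11730)²/((52369/11730) + 4900/1173) = (2742512161/137592900)/(101369/11730) = 2742512161/1189058370 in ≈ 2.306 in

Q = 2742512161/1189058370 in ≈ 2.306 in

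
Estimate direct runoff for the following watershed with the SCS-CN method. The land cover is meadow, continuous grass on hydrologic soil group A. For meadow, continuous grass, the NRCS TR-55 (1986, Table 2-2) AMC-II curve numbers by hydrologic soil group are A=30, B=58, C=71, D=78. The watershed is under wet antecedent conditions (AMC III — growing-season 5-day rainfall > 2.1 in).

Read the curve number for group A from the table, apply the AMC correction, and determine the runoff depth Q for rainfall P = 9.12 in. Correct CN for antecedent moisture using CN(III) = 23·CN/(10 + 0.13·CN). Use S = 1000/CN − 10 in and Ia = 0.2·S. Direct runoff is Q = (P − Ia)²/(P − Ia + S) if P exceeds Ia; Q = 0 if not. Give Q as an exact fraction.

Q = 37405456/12821925 in ≈ 2.917 in

NRCS table: meadow, continuous grass, soil group A → CN(II) = 30
Adjust CN=30 to AMC III: 23·30/(10 + 0.13·30) → 690 ÷ (139/10) = 6900/139 ≈ 49.640
S = 1000/(6900/139) − 10 = 700/69 in ≈ 10.145 in
Ia = 0.2·(700/69) = 140/69 in ≈ 2.029 in
Excess rainfall: 9.120 − 2.029 = 7.091 in; P > Ia so Q > 0
Runoff Q = (P−Ia)²/(P−Ia+S) = (7.091)²/(7.091+10.145) = 37405456/12821925 ≈ 2.917 in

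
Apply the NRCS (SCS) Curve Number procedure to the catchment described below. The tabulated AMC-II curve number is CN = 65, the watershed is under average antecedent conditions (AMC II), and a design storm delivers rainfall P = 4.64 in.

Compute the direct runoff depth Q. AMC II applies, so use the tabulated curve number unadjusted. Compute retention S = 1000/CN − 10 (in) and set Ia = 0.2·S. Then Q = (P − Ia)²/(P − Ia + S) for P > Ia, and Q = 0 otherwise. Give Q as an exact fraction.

Average conditions: CN = 65 (no AMC adjustment).
S = 1000/65 − 10 = 70/13 in ≈ 5.385 in
Ia = 0.2S: 0.2·5.385 = 1.077 in (exactly 14/13)
Since P=4.640 > Ia=1.077: effective rainfall P−Ia = 1158/325 in
Q = (1158/325)²/((1158/325) + 70/13) = (1340964/105625)/(2908/325) = 335241/236275 in ≈ 1.419 in

Q = 335241/236275 in ≈ 1.419 in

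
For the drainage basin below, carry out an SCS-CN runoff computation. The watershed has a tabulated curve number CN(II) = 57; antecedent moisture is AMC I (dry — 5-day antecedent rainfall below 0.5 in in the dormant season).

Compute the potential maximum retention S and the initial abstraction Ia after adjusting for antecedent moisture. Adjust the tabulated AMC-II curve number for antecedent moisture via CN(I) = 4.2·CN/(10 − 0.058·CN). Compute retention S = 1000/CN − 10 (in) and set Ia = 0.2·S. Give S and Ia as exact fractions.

S = 21500/1197 in ≈ 17.962 in; Ia = 4300/1197 in ≈ 3.592 in

CN(I) from CN(II)=57: (4.2·57)/(10 − 0.058·57) = 119700/3347 ≈ 35.763
Max retention: S = 1000/(119700/3347) − 10 = 21500/1197 in (≈ 17.962 in)
Ia = 0.2S: 0.2·17.962 = 3.592 in (exactly 4300/1197)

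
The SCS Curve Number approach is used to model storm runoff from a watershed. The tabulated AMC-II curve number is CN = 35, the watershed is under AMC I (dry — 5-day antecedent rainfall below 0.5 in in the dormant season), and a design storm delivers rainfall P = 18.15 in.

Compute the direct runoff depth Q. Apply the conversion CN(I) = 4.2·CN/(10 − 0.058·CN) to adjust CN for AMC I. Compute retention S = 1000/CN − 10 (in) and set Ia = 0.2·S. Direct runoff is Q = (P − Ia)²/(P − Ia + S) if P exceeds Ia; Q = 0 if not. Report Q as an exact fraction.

Adjust CN=35 to AMC I: 4.2·35/(10 − 0.058·35) → 147 ÷ (797/100) = 14700/797 ≈ 18.444
Retention S: 1000/CN − 10 with CN=18.444 → S = 6500/147 ≈ 44.218 in
Ia = 0.2S: 0.2·44.218 = 8.844 in (exactly 1300/147)
Excess rainfall: 18.150 − 8.844 = 9.306 in; P > Ia so Q > 0
Runoff Q = (P−Ia)²/(P−Ia+S) = (9.306)²/(9.306+44.218) = 748624321/462641340 ≈ 1.618 in

Q = 748624321/462641340 in ≈ 1.618 in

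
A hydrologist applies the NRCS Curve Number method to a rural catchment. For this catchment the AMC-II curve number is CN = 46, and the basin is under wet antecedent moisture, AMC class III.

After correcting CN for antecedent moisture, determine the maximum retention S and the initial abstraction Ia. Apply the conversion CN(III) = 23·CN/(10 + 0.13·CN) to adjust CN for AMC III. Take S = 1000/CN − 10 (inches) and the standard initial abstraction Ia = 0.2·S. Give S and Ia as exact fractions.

CN(III) from CN(II)=46: (23·46)/(10 + 0.13·46) = 52900/799 ≈ 66.208
Max retention: S = 1000/(52900/799) − 10 = 2700/529 in (≈ 5.104 in)
Initial abstraction Ia = S/5 = (2700/529)/5 = 540/529 ≈ 1.021 in

S = 2700/529 in ≈ 5.104 in; Ia = 540/529 in ≈ 1.021 in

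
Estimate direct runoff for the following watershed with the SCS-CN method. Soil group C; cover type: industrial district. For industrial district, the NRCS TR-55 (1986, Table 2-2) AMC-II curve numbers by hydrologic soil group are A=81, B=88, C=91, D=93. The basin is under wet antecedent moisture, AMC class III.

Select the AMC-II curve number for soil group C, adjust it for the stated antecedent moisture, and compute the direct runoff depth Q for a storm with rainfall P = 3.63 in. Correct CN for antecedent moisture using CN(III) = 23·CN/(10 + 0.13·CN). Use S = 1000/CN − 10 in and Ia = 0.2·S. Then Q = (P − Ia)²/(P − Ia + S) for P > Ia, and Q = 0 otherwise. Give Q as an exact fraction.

Q = 183402138027/58029052900 in ≈ 3.161 in

NRCS table: industrial district, soil group C → CN(II) = 91
CN(III) from CN(II)=91: (23·91)/(10 + 0.13·91) = 209300/2183 ≈ 95.877
S = 1000/(209300/2183) − 10 = 900/2093 in ≈ 0.430 in
Ia = 0.2S: 0.2·0.430 = 0.086 in (exactly 180/2093)
P − Ia = 3.630 − 0.086 = 741759/209300 ≈ 3.544 in (> 0, runoff occurs)
Q: (741759/209300)² ÷ (831759/209300) = 183402138027/58029052900 in (≈ 3.161 in)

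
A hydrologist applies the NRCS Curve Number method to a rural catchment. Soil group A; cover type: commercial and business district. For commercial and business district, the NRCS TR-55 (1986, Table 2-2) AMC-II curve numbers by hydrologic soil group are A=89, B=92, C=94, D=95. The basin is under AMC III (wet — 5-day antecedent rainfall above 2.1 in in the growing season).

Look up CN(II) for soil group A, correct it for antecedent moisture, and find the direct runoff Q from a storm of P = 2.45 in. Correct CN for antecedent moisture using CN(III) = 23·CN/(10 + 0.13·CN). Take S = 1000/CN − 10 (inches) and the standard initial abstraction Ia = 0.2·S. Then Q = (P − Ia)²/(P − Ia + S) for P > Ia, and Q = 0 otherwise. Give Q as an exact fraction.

Q = 9197385409/4826948820 in ≈ 1.905 in

NRCS table: commercial and business district, soil group A → CN(II) = 89
Adjust CN=89 to AMC III: 23·89/(10 + 0.13·89) → 2047 ÷ (2157/100) = 204700/2157 ≈ 94.900
S = 1000/(204700/2157) − 10 = 1100/2047 in ≈ 0.537 in
Initial abstraction Ia = S/5 = (1100/2047)/5 = 220/2047 ≈ 0.107 in
P − Ia = 2.450 − 0.107 = 95903/40940 ≈ 2.343 in (> 0, runoff occurs)
Q: (95903/40940)² ÷ (117903/40940) = 9197385409/4826948820 in (≈ 1.905 in)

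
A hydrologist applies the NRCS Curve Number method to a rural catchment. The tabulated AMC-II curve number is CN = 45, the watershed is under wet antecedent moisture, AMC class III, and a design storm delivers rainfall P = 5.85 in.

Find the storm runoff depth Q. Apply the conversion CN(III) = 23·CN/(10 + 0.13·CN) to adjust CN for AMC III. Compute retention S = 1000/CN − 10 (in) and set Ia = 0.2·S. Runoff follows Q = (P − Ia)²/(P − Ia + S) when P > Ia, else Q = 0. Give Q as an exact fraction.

Q = 392792761/173130660 in ≈ 2.269 in

Adjust CN=45 to AMC III: 23·45/(10 + 0.13·45) → 1035 ÷ (317/20) = 20700/317 ≈ 65.300
Retention S: 1000/CN − 10 with CN=65.300 → S = 1100/207 ≈ 5.314 in
Initial abstraction Ia = S/5 = (1100/207)/5 = 220/207 ≈ 1.063 in
Excess rainfall: 5.850 − 1.063 = 4.787 in; P > Ia so Q > 0
Q = (19819/4140)²/((19819/4140) + 1100/207) = (392792761/17139600)/(41819/4140) = 392792761/173130660 in ≈ 2.269 in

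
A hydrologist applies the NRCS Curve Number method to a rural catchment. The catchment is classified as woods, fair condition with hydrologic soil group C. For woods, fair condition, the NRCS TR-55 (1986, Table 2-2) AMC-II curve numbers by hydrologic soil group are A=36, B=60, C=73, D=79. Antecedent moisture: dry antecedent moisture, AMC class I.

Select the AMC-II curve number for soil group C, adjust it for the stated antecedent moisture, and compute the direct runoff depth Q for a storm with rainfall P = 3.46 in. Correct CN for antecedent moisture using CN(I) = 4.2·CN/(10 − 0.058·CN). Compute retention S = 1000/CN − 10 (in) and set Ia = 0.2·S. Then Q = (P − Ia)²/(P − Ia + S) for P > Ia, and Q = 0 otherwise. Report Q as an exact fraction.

NRCS table: woods, fair condition, soil group C → CN(II) = 73
CN(I) from CN(II)=73: (4.2·73)/(10 − 0.058·73) = 51100/961 ≈ 53.174
Retention S: 1000/CN − 10 with CN=53.174 → S = 4500/511 ≈ 8.806 in
Ia = 0.2·(4500/511) = 900/511 in ≈ 1.761 in
Excess rainfall: 3.460 − 1.761 = 1.699 in; P > Ia so Q > 0
Q = (43403/25550)²/((43403/25550) + 4500/511) = (1883820409/652802500)/(268403/25550) = 1883820409/6857696650 in ≈ 0.275 in

Q = 1883820409/6857696650 in ≈ 0.275 in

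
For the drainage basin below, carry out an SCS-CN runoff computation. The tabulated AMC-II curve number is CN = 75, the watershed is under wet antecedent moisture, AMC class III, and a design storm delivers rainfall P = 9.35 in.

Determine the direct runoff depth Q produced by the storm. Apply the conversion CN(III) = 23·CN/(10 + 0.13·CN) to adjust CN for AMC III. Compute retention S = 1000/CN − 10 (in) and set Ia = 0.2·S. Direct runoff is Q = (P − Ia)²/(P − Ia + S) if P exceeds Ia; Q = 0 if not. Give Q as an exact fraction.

CN(III) from CN(II)=75: (23·75)/(10 + 0.13·75) = 6900/79 ≈ 87.342
Max retention: S = 1000/(6900/79) − 10 = 100/69 in (≈ 1.449 in)
Initial abstraction Ia = S/5 = (100/69)/5 = 20/69 ≈ 0.290 in
P − Ia = 9.350 − 0.290 = 12503/1380 ≈ 9.060 in (> 0, runoff occurs)
Q: (12503/1380)² ÷ (14503/1380) = 156325009/20014140 in (≈ 7.811 in)

Q = 156325009/20014140 in ≈ 7.811 in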